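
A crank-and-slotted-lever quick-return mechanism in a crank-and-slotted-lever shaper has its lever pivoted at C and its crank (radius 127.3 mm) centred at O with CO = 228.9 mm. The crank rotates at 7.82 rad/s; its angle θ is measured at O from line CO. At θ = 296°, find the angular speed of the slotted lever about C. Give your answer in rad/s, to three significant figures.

2.41

ω = 7.82 rad/s
Crank pin A relative to C: A = (d + r cosθ, r sinθ); lever angle φ = atan2(r sinθ, d + r cosθ).
Differentiating tanφ: φ̇ = rω(d cosθ + r)/(d² + r² + 2dr cosθ).
d² + r² + 2dr cosθ = |CA|² = 0.0941479 m²;  d cosθ + r = +0.22764 m.
|ω_lever| = |0.1273·7.82·+0.22764| / 0.0941479 = 2.407 rad/s.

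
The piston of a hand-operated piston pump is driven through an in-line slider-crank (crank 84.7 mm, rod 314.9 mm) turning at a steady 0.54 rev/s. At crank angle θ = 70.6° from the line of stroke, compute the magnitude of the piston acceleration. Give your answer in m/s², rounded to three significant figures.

0.115

ω = 2π·0.54 = 3.393 rad/s
x(θ) = r cosθ + √(L² − r² sin²θ); with ω constant, a = ω²·d²x/dθ².
d²x/dθ² = −r cosθ − r²(cos2θ)/√u − r⁴ sin²2θ/(4u^{3/2}),  u = L² − r² sin²θ = 0.0927794 m².
Substituting r = 0.0847 m, L = 0.3149 m, θ = 70.6°: d²x/dθ² = -0.0099573 m.
a = ω²·d²x/dθ² = (3.393)²·(-0.0099573) = -0.11463 m/s²;  |a| = 0.11463 m/s².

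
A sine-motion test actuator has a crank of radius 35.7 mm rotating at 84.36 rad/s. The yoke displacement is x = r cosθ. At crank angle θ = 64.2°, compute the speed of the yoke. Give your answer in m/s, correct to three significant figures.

2.71

ω = 84.36 rad/s
x = r cosθ ⇒ ẋ = −rω sinθ.
|v| = rω|sinθ| = 0.0357·84.36·|sin 64.2°| = 2.7114 m/s.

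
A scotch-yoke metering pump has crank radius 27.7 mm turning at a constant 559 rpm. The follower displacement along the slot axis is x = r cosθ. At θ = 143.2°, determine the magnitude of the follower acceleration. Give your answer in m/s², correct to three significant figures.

76.0

ω = 58.54 rad/s (from 559 rpm).
x = r cosθ ⇒ ẍ = −rω² cosθ (ω constant).
|a| = rω²|cosθ| = 0.0277·(58.54)²·|cos 143.2°| = 76.006 m/s².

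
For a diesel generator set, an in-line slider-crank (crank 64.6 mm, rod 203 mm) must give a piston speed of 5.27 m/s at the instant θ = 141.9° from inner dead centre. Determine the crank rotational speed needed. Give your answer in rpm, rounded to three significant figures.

For an in-line slider-crank, |v_piston| = rω|sinθ|·[1 + r cosθ/√(L² − r² sin²θ)].
With r = 0.0646 m, L = 0.203 m, θ = 141.9°: the bracketed kinematic factor |dx/dθ| = 0.02968 m.
ω = v/|dx/dθ| = 5.27/0.02968 = 177.56 rad/s.
N = 60ω/(2π) = 1695.6 rpm.

1700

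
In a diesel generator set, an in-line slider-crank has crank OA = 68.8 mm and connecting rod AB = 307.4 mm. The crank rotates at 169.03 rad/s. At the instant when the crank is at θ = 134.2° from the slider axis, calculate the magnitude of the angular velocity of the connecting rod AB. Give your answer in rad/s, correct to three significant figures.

26.7

ω = 169 rad/s
The rod makes angle φ with the slider axis where L sinφ = r sinθ; differentiating, L cosφ·φ̇ = r ω cosθ.
L cosφ = √(L² − r² sin²θ) = 0.30342 m.
|ω_rod| = r ω |cosθ| / √(L² − r² sin²θ) = 0.0688·169·0.69717/0.30342 = 26.721 rad/s.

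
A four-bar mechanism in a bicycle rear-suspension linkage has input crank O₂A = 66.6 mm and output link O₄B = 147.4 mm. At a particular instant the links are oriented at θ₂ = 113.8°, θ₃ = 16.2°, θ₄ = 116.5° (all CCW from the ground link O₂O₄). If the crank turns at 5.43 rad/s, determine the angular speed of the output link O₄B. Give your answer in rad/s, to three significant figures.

2.47

ω₂ = 5.43 rad/s
Differentiating the loop-closure r₂e^{iθ₂}+r₃e^{iθ₃}=r₁+r₄e^{iθ₄} gives r₂ω₂e^{iθ₂}+r₃ω₃e^{iθ₃}=r₄ω₄e^{iθ₄}.
Eliminating the other unknown: ω₄ = r₂ω₂ sin(θ₂−θ₃) / [r₄ sin(θ₄−θ₃)].
Numerator sine = +0.99122; denominator sine = +0.98389.
Result = 0.0666·5.43·(+0.99122) / (0.1474·(+0.98389)) = +2.4717 rad/s; magnitude 2.4717 rad/s.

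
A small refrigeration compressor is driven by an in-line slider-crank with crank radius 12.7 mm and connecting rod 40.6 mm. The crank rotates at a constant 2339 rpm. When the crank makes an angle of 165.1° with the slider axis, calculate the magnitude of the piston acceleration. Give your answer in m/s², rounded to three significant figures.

527

ω = 2π·2339/60 = 244.9 rad/s
x(θ) = r cosθ + √(L² − r² sin²θ); with ω constant, a = ω²·d²x/dθ².
d²x/dθ² = −r cosθ − r²(cos2θ)/√u − r⁴ sin²2θ/(4u^{3/2}),  u = L² − r² sin²θ = 0.0016377 m².
Substituting r = 0.0127 m, L = 0.0406 m, θ = 165.1°: d²x/dθ² = +0.0087902 m.
a = ω²·d²x/dθ² = (244.9)²·(+0.0087902) = +527.37 m/s²;  |a| = 527.37 m/s².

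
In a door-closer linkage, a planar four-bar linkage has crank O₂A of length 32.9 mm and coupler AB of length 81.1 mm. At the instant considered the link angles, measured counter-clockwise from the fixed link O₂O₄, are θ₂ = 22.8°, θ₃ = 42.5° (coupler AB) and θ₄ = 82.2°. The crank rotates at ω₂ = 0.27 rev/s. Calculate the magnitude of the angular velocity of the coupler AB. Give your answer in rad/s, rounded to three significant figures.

0.927

ω₂ = 1.696 rad/s (from 0.27 rev/s).
Differentiating the loop-closure r₂e^{iθ₂}+r₃e^{iθ₃}=r₁+r₄e^{iθ₄} gives r₂ω₂e^{iθ₂}+r₃ω₃e^{iθ₃}=r₄ω₄e^{iθ₄}.
Eliminating the other unknown: ω₃ = r₂ω₂ sin(θ₄−θ₂) / [r₃ sin(θ₃−θ₄)].
Numerator sine = +0.86074; denominator sine = -0.63877.
Result = 0.0329·1.696·(+0.86074) / (0.0811·(-0.63877)) = -0.92736 rad/s; magnitude 0.92736 rad/s.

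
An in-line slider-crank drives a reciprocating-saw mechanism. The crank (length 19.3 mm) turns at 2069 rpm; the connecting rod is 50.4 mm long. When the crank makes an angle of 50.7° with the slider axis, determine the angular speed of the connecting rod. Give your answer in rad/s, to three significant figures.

55.0

ω = 216.7 rad/s (converted from 2069 rpm).
The rod makes angle φ with the slider axis where L sinφ = r sinθ; differentiating, L cosφ·φ̇ = r ω cosθ.
L cosφ = √(L² − r² sin²θ) = 0.048136 m.
|ω_rod| = r ω |cosθ| / √(L² − r² sin²θ) = 0.0193·216.7·0.63338/0.048136 = 55.022 rad/s.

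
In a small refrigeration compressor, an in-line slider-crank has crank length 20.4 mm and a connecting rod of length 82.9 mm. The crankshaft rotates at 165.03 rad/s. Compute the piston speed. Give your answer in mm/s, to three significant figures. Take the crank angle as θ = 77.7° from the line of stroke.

3470

ω = 165 rad/s
For an in-line slider-crank, x = r cosθ + √(L² − r² sin²θ), so v = −rω sinθ·[1 + r cosθ/√(L² − r² sin²θ)].
With r = 0.0204 m, L = 0.0829 m, θ = 77.7°: √(L² − r² sin²θ) = 0.080468 m.
v = −0.0204·165·0.97705·[1 + 0.0204·0.21303/0.080468] = -3.467 m/s.
|v| = 3.467 m/s = 3467 mm/s.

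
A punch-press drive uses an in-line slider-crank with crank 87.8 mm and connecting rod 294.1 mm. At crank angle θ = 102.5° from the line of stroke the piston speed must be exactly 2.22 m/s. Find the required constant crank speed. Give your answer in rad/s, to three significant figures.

27.8

For an in-line slider-crank, |v_piston| = rω|sinθ|·[1 + r cosθ/√(L² − r² sin²θ)].
With r = 0.0878 m, L = 0.2941 m, θ = 102.5°: the bracketed kinematic factor |dx/dθ| = 0.079929 m.
ω = v/|dx/dθ| = 2.22/0.079929 = 27.775 rad/s.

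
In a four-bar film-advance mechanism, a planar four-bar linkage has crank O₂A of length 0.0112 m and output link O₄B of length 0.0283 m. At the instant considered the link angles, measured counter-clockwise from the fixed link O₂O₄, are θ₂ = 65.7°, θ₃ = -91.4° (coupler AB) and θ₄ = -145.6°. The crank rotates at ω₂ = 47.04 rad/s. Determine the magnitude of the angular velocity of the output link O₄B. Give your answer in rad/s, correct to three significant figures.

ω₂ = 47.04 rad/s
Differentiating the loop-closure r₂e^{iθ₂}+r₃e^{iθ₃}=r₁+r₄e^{iθ₄} gives r₂ω₂e^{iθ₂}+r₃ω₃e^{iθ₃}=r₄ω₄e^{iθ₄}.
Eliminating the other unknown: ω₄ = r₂ω₂ sin(θ₂−θ₃) / [r₄ sin(θ₄−θ₃)].
Numerator sine = +0.38912; denominator sine = -0.81106.
Result = 0.0112·47.04·(+0.38912) / (0.0283·(-0.81106)) = -8.9317 rad/s; magnitude 8.9317 rad/s.

8.93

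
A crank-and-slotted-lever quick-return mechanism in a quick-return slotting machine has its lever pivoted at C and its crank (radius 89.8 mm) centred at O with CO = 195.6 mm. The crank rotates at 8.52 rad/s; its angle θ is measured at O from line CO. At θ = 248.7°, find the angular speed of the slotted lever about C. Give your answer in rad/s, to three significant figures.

ω = 8.52 rad/s
Crank pin A relative to C: A = (d + r cosθ, r sinθ); lever angle φ = atan2(r sinθ, d + r cosθ).
Differentiating tanφ: φ̇ = rω(d cosθ + r)/(d² + r² + 2dr cosθ).
d² + r² + 2dr cosθ = |CA|² = 0.0335625 m²;  d cosθ + r = +0.018748 m.
|ω_lever| = |0.0898·8.52·+0.018748| / 0.0335625 = 0.42738 rad/s.

0.427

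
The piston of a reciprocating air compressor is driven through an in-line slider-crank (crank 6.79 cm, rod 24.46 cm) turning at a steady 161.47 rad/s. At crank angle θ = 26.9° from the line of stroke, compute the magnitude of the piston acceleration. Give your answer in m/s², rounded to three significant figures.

ω = 161.5 rad/s
x(θ) = r cosθ + √(L² − r² sin²θ); with ω constant, a = ω²·d²x/dθ².
d²x/dθ² = −r cosθ − r²(cos2θ)/√u − r⁴ sin²2θ/(4u^{3/2}),  u = L² − r² sin²θ = 0.0588854 m².
Substituting r = 0.0679 m, L = 0.2446 m, θ = 26.9°: d²x/dθ² = -0.072016 m.
a = ω²·d²x/dθ² = (161.5)²·(-0.072016) = -1877.6 m/s²;  |a| = 1877.6 m/s².

1880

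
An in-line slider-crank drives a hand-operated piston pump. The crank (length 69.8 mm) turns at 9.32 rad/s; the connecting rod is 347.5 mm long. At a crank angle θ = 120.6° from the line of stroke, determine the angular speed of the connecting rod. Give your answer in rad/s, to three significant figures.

ω = 9.32 rad/s
The rod makes angle φ with the slider axis where L sinφ = r sinθ; differentiating, L cosφ·φ̇ = r ω cosθ.
L cosφ = √(L² − r² sin²θ) = 0.34227 m.
|ω_rod| = r ω |cosθ| / √(L² − r² sin²θ) = 0.0698·9.32·0.50904/0.34227 = 0.96752 rad/s.

0.968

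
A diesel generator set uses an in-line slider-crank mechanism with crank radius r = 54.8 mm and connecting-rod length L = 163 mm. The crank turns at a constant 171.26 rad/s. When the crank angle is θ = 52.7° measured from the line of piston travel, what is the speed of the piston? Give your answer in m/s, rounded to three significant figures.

ω = 171.3 rad/s
For an in-line slider-crank, x = r cosθ + √(L² − r² sin²θ), so v = −rω sinθ·[1 + r cosθ/√(L² − r² sin²θ)].
With r = 0.0548 m, L = 0.163 m, θ = 52.7°: √(L² − r² sin²θ) = 0.15706 m.
v = −0.0548·171.3·0.79547·[1 + 0.0548·0.60599/0.15706] = -9.044 m/s.
|v| = 9.044 m/s.

9.04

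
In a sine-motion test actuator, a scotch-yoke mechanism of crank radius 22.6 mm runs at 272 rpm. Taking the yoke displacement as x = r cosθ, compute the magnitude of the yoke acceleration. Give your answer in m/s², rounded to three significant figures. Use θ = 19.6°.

17.3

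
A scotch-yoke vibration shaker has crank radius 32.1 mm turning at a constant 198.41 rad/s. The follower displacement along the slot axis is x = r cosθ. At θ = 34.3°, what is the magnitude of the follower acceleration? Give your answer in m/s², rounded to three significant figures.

ω = 198.4 rad/s
x = r cosθ ⇒ ẍ = −rω² cosθ (ω constant).
|a| = rω²|cosθ| = 0.0321·(198.4)²·|cos 34.3°| = 1043.9 m/s².

1040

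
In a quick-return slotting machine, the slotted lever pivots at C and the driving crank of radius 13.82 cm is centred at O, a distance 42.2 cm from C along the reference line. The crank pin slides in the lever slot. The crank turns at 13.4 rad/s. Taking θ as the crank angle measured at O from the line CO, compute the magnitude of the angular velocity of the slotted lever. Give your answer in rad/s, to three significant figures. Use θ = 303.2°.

2.62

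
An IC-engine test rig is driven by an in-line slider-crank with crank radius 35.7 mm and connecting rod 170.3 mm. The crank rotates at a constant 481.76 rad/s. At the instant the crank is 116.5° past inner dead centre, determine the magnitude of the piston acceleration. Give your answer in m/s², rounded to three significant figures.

ω = 481.8 rad/s
x(θ) = r cosθ + √(L² − r² sin²θ); with ω constant, a = ω²·d²x/dθ².
d²x/dθ² = −r cosθ − r²(cos2θ)/√u − r⁴ sin²2θ/(4u^{3/2}),  u = L² − r² sin²θ = 0.0279813 m².
Substituting r = 0.0357 m, L = 0.1703 m, θ = 116.5°: d²x/dθ² = +0.020459 m.
a = ω²·d²x/dθ² = (481.8)²·(+0.020459) = +4748.4 m/s²;  |a| = 4748.4 m/s².

4750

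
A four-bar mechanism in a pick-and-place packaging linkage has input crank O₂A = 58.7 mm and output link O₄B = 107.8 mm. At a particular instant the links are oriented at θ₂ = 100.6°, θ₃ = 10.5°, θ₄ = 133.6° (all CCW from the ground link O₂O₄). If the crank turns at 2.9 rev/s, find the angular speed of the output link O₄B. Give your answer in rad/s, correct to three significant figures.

11.8

ω₂ = 18.22 rad/s (from 2.9 rev/s).
Differentiating the loop-closure r₂e^{iθ₂}+r₃e^{iθ₃}=r₁+r₄e^{iθ₄} gives r₂ω₂e^{iθ₂}+r₃ω₃e^{iθ₃}=r₄ω₄e^{iθ₄}.
Eliminating the other unknown: ω₄ = r₂ω₂ sin(θ₂−θ₃) / [r₄ sin(θ₄−θ₃)].
Numerator sine = +1.00000; denominator sine = +0.83772.
Result = 0.0587·18.22·(+1.00000) / (0.1078·(+0.83772)) = +11.844 rad/s; magnitude 11.844 rad/s.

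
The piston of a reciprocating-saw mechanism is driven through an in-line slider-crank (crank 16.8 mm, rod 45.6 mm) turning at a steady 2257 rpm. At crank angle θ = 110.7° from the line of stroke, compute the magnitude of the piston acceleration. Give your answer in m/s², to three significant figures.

602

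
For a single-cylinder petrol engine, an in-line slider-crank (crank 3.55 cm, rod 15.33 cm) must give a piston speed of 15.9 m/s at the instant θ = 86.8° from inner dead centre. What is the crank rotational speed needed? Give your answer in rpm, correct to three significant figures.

For an in-line slider-crank, |v_piston| = rω|sinθ|·[1 + r cosθ/√(L² − r² sin²θ)].
With r = 0.0355 m, L = 0.1533 m, θ = 86.8°: the bracketed kinematic factor |dx/dθ| = 0.035916 m.
ω = v/|dx/dθ| = 15.9/0.035916 = 442.7 rad/s.
N = 60ω/(2π) = 4227.5 rpm.

4230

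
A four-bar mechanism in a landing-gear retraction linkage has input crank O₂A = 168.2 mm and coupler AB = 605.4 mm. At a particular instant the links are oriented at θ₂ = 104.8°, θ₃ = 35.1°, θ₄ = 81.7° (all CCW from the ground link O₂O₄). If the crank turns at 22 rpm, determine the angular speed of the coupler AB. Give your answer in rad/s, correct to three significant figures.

0.346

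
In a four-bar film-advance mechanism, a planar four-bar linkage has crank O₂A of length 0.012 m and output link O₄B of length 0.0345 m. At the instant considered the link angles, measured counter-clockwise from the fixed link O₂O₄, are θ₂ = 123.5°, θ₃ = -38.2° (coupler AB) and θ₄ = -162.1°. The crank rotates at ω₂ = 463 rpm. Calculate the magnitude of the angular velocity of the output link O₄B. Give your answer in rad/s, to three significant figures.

6.38

ω₂ = 48.49 rad/s (from 463 rpm).
Differentiating the loop-closure r₂e^{iθ₂}+r₃e^{iθ₃}=r₁+r₄e^{iθ₄} gives r₂ω₂e^{iθ₂}+r₃ω₃e^{iθ₃}=r₄ω₄e^{iθ₄}.
Eliminating the other unknown: ω₄ = r₂ω₂ sin(θ₂−θ₃) / [r₄ sin(θ₄−θ₃)].
Numerator sine = +0.31399; denominator sine = -0.83001.
Result = 0.012·48.49·(+0.31399) / (0.0345·(-0.83001)) = -6.3798 rad/s; magnitude 6.3798 rad/s.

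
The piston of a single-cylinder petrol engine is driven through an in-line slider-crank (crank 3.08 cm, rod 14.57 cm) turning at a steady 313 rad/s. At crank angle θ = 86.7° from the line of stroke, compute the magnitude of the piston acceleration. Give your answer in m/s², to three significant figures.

474

ω = 313 rad/s
x(θ) = r cosθ + √(L² − r² sin²θ); with ω constant, a = ω²·d²x/dθ².
d²x/dθ² = −r cosθ − r²(cos2θ)/√u − r⁴ sin²2θ/(4u^{3/2}),  u = L² − r² sin²θ = 0.020283 m².
Substituting r = 0.0308 m, L = 0.1457 m, θ = 86.7°: d²x/dθ² = +0.0048428 m.
a = ω²·d²x/dθ² = (313)²·(+0.0048428) = +474.44 m/s²;  |a| = 474.44 m/s².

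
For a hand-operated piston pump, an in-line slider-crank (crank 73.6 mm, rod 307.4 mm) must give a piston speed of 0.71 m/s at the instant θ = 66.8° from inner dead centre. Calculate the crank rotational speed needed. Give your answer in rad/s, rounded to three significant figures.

9.57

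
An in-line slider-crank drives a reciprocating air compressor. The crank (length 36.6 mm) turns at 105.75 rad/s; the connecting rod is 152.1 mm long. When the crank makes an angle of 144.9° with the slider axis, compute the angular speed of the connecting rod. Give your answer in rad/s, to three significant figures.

21.0

ω = 105.8 rad/s
The rod makes angle φ with the slider axis where L sinφ = r sinθ; differentiating, L cosφ·φ̇ = r ω cosθ.
L cosφ = √(L² − r² sin²θ) = 0.15064 m.
|ω_rod| = r ω |cosθ| / √(L² − r² sin²θ) = 0.0366·105.8·0.81815/0.15064 = 21.021 rad/s.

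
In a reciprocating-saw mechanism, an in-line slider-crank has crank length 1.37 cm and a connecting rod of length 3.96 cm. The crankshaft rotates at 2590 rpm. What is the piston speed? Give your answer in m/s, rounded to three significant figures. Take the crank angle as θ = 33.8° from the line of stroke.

2.67

ω = 2π·2590/60 = 271.2 rad/s
For an in-line slider-crank, x = r cosθ + √(L² − r² sin²θ), so v = −rω sinθ·[1 + r cosθ/√(L² − r² sin²θ)].
With r = 0.0137 m, L = 0.0396 m, θ = 33.8°: √(L² − r² sin²θ) = 0.03886 m.
v = −0.0137·271.2·0.55630·[1 + 0.0137·0.83098/0.03886] = -2.6726 m/s.
|v| = 2.6726 m/s.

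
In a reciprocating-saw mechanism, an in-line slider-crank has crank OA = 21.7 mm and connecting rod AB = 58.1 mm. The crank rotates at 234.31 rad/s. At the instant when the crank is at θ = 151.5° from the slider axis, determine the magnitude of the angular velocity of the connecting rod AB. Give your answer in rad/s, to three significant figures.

78.2

ω = 234.3 rad/s
The rod makes angle φ with the slider axis where L sinφ = r sinθ; differentiating, L cosφ·φ̇ = r ω cosθ.
L cosφ = √(L² − r² sin²θ) = 0.05717 m.
|ω_rod| = r ω |cosθ| / √(L² − r² sin²θ) = 0.0217·234.3·0.87882/0.05717 = 78.159 rad/s.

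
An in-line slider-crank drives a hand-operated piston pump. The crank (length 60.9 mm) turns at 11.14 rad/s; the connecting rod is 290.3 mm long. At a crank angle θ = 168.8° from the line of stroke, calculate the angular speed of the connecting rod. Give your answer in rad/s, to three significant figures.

ω = 11.14 rad/s
The rod makes angle φ with the slider axis where L sinφ = r sinθ; differentiating, L cosφ·φ̇ = r ω cosθ.
L cosφ = √(L² − r² sin²θ) = 0.29006 m.
|ω_rod| = r ω |cosθ| / √(L² − r² sin²θ) = 0.0609·11.14·0.98096/0.29006 = 2.2944 rad/s.

2.29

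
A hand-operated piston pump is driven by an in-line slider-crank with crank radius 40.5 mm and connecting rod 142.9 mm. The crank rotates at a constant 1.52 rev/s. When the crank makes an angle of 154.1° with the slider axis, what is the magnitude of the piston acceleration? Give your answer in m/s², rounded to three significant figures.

ω = 2π·1.52 = 9.55 rad/s
x(θ) = r cosθ + √(L² − r² sin²θ); with ω constant, a = ω²·d²x/dθ².
d²x/dθ² = −r cosθ − r²(cos2θ)/√u − r⁴ sin²2θ/(4u^{3/2}),  u = L² − r² sin²θ = 0.0201075 m².
Substituting r = 0.0405 m, L = 0.1429 m, θ = 154.1°: d²x/dθ² = +0.029133 m.
a = ω²·d²x/dθ² = (9.55)²·(+0.029133) = +2.6573 m/s²;  |a| = 2.6573 m/s².

2.66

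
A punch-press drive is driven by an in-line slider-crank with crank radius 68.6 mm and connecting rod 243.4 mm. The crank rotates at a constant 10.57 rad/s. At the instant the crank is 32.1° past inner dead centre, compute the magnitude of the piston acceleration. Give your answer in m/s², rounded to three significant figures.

7.48

ω = 10.57 rad/s
x(θ) = r cosθ + √(L² − r² sin²θ); with ω constant, a = ω²·d²x/dθ².
d²x/dθ² = −r cosθ − r²(cos2θ)/√u − r⁴ sin²2θ/(4u^{3/2}),  u = L² − r² sin²θ = 0.0579147 m².
Substituting r = 0.0686 m, L = 0.2434 m, θ = 32.1°: d²x/dθ² = -0.066945 m.
a = ω²·d²x/dθ² = (10.57)²·(-0.066945) = -7.4795 m/s²;  |a| = 7.4795 m/s².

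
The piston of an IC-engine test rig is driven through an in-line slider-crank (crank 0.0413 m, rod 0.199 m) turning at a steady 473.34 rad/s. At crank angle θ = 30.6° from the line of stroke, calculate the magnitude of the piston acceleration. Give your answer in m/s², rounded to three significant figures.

8910

ω = 473.3 rad/s
x(θ) = r cosθ + √(L² − r² sin²θ); with ω constant, a = ω²·d²x/dθ².
d²x/dθ² = −r cosθ − r²(cos2θ)/√u − r⁴ sin²2θ/(4u^{3/2}),  u = L² − r² sin²θ = 0.039159 m².
Substituting r = 0.0413 m, L = 0.199 m, θ = 30.6°: d²x/dθ² = -0.039773 m.
a = ω²·d²x/dθ² = (473.3)²·(-0.039773) = -8911.2 m/s²;  |a| = 8911.2 m/s².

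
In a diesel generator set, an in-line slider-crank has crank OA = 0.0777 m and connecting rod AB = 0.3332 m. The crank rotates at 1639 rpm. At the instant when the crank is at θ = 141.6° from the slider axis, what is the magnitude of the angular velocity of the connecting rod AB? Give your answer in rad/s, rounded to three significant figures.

ω = 171.6 rad/s (converted from 1639 rpm).
The rod makes angle φ with the slider axis where L sinφ = r sinθ; differentiating, L cosφ·φ̇ = r ω cosθ.
L cosφ = √(L² − r² sin²θ) = 0.32969 m.
|ω_rod| = r ω |cosθ| / √(L² − r² sin²θ) = 0.0777·171.6·0.78369/0.32969 = 31.701 rad/s.

31.7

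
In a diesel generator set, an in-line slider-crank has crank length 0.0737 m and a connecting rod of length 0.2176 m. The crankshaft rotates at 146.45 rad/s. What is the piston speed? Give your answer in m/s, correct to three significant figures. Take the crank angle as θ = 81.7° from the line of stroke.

ω = 146.4 rad/s
For an in-line slider-crank, x = r cosθ + √(L² − r² sin²θ), so v = −rω sinθ·[1 + r cosθ/√(L² − r² sin²θ)].
With r = 0.0737 m, L = 0.2176 m, θ = 81.7°: √(L² − r² sin²θ) = 0.20502 m.
v = −0.0737·146.4·0.98953·[1 + 0.0737·0.14436/0.20502] = -11.235 m/s.
|v| = 11.235 m/s.

11.2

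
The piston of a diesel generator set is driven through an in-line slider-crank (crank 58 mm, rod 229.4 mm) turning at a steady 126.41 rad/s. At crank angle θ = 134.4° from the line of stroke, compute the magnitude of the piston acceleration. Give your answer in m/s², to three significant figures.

650

ω = 126.4 rad/s
x(θ) = r cosθ + √(L² − r² sin²θ); with ω constant, a = ω²·d²x/dθ².
d²x/dθ² = −r cosθ − r²(cos2θ)/√u − r⁴ sin²2θ/(4u^{3/2}),  u = L² − r² sin²θ = 0.0509071 m².
Substituting r = 0.058 m, L = 0.2294 m, θ = 134.4°: d²x/dθ² = +0.040647 m.
a = ω²·d²x/dθ² = (126.4)²·(+0.040647) = +649.51 m/s²;  |a| = 649.51 m/s².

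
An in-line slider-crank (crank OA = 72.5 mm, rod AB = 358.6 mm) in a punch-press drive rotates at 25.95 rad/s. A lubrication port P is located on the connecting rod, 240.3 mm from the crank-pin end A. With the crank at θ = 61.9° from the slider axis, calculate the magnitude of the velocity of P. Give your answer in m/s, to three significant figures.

ω = 25.95 rad/s.  Crank-pin speed |V_A| = rω = 1.8814 m/s, perpendicular to OA.
Rod angle: sinφ = −(r/L) sinθ ⇒ φ = -10.273°; ω_rod = −rω cosθ/√(L²−r²sin²θ) = -2.5114 rad/s.
V_P = V_A + ω_rod × AP, with AP = 0.2403 m along the rod.
Components: V_Px = −rω sinθ − a·ω_rod·sinφ = -1.7672 m/s;  V_Py = rω cosθ + a·ω_rod·cosφ = +0.29234 m/s.
|V_P| = √(V_Px² + V_Py²) = 1.7913 m/s.

1.79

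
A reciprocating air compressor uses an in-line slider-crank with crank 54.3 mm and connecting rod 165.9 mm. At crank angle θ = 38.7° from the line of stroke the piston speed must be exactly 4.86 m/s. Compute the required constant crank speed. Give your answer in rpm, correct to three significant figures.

For an in-line slider-crank, |v_piston| = rω|sinθ|·[1 + r cosθ/√(L² − r² sin²θ)].
With r = 0.0543 m, L = 0.1659 m, θ = 38.7°: the bracketed kinematic factor |dx/dθ| = 0.042811 m.
ω = v/|dx/dθ| = 4.86/0.042811 = 113.52 rad/s.
N = 60ω/(2π) = 1084.1 rpm.

1080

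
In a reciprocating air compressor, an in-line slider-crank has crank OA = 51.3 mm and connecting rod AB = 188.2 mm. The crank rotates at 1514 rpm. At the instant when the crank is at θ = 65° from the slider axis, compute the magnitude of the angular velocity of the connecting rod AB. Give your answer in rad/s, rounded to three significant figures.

ω = 158.5 rad/s (converted from 1514 rpm).
The rod makes angle φ with the slider axis where L sinφ = r sinθ; differentiating, L cosφ·φ̇ = r ω cosθ.
L cosφ = √(L² − r² sin²θ) = 0.18237 m.
|ω_rod| = r ω |cosθ| / √(L² − r² sin²θ) = 0.0513·158.5·0.42262/0.18237 = 18.848 rad/s.

18.8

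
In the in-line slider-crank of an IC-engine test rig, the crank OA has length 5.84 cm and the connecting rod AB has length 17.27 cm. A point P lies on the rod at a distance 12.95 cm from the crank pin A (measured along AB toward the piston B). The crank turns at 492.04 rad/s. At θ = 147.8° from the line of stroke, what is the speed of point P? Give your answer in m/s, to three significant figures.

13.4

ω = 492 rad/s.  Crank-pin speed |V_A| = rω = 28.735 m/s, perpendicular to OA.
Rod angle: sinφ = −(r/L) sinθ ⇒ φ = -10.381°; ω_rod = −rω cosθ/√(L²−r²sin²θ) = +143.14 rad/s.
V_P = V_A + ω_rod × AP, with AP = 0.1295 m along the rod.
Components: V_Px = −rω sinθ − a·ω_rod·sinφ = -11.972 m/s;  V_Py = rω cosθ + a·ω_rod·cosφ = -6.0824 m/s.
|V_P| = √(V_Px² + V_Py²) = 13.429 m/s.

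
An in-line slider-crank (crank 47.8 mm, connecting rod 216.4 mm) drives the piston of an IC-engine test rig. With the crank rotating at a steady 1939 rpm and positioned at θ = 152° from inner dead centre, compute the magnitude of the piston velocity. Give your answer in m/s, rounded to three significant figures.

ω = 2π·1939/60 = 203.1 rad/s
For an in-line slider-crank, x = r cosθ + √(L² − r² sin²θ), so v = −rω sinθ·[1 + r cosθ/√(L² − r² sin²θ)].
With r = 0.0478 m, L = 0.2164 m, θ = 152°: √(L² − r² sin²θ) = 0.21523 m.
v = −0.0478·203.1·0.46947·[1 + 0.0478·-0.88295/0.21523] = -3.6631 m/s.
|v| = 3.6631 m/s.

3.66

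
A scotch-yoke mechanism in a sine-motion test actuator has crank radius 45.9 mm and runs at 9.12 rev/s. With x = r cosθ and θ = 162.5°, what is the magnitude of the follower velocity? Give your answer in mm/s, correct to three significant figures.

791

ω = 57.3 rad/s (from 9.12 rev/s).
x = r cosθ ⇒ ẋ = −rω sinθ.
|v| = rω|sinθ| = 0.0459·57.3·|sin 162.5°| = 0.79091 m/s = 790.91 mm/s.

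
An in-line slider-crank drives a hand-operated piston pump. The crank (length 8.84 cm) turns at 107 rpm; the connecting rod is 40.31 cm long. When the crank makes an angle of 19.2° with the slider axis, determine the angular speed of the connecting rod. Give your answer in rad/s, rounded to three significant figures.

ω = 11.21 rad/s (converted from 107 rpm).
The rod makes angle φ with the slider axis where L sinφ = r sinθ; differentiating, L cosφ·φ̇ = r ω cosθ.
L cosφ = √(L² − r² sin²θ) = 0.40205 m.
|ω_rod| = r ω |cosθ| / √(L² − r² sin²θ) = 0.0884·11.21·0.94438/0.40205 = 2.3266 rad/s.

2.33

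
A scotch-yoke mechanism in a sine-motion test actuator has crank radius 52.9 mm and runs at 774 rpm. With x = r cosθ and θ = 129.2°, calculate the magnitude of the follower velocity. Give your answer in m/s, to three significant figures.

3.32

ω = 81.05 rad/s (from 774 rpm).
x = r cosθ ⇒ ẋ = −rω sinθ.
|v| = rω|sinθ| = 0.0529·81.05·|sin 129.2°| = 3.3227 m/s.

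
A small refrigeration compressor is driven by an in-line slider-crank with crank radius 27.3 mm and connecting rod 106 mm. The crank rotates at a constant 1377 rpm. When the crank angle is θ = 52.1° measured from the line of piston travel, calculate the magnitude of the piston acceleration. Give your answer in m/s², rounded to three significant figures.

ω = 2π·1377/60 = 144.2 rad/s
x(θ) = r cosθ + √(L² − r² sin²θ); with ω constant, a = ω²·d²x/dθ².
d²x/dθ² = −r cosθ − r²(cos2θ)/√u − r⁴ sin²2θ/(4u^{3/2}),  u = L² − r² sin²θ = 0.0107719 m².
Substituting r = 0.0273 m, L = 0.106 m, θ = 52.1°: d²x/dθ² = -0.015125 m.
a = ω²·d²x/dθ² = (144.2)²·(-0.015125) = -314.5 m/s²;  |a| = 314.5 m/s².

315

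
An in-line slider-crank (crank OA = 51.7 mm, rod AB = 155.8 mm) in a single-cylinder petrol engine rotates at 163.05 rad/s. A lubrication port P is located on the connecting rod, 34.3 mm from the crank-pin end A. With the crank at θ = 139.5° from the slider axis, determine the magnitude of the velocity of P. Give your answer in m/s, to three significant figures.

ω = 163.1 rad/s.  Crank-pin speed |V_A| = rω = 8.4297 m/s, perpendicular to OA.
Rod angle: sinφ = −(r/L) sinθ ⇒ φ = -12.445°; ω_rod = −rω cosθ/√(L²−r²sin²θ) = +42.132 rad/s.
V_P = V_A + ω_rod × AP, with AP = 0.0343 m along the rod.
Components: V_Px = −rω sinθ − a·ω_rod·sinφ = -5.1632 m/s;  V_Py = rω cosθ + a·ω_rod·cosφ = -4.9988 m/s.
|V_P| = √(V_Px² + V_Py²) = 7.1866 m/s.

7.19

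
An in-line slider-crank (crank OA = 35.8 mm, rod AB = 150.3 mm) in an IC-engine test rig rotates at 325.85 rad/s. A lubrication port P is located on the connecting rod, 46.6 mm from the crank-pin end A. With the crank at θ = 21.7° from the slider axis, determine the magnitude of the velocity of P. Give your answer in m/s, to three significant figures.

8.79

ω = 325.9 rad/s.  Crank-pin speed |V_A| = rω = 11.665 m/s, perpendicular to OA.
Rod angle: sinφ = −(r/L) sinθ ⇒ φ = -5.053°; ω_rod = −rω cosθ/√(L²−r²sin²θ) = -72.395 rad/s.
V_P = V_A + ω_rod × AP, with AP = 0.0466 m along the rod.
Components: V_Px = −rω sinθ − a·ω_rod·sinφ = -4.6104 m/s;  V_Py = rω cosθ + a·ω_rod·cosφ = +7.4782 m/s.
|V_P| = √(V_Px² + V_Py²) = 8.7852 m/s.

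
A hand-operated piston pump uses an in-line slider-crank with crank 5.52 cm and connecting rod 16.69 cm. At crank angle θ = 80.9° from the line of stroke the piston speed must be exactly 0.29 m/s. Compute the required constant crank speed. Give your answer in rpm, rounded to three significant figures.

For an in-line slider-crank, |v_piston| = rω|sinθ|·[1 + r cosθ/√(L² − r² sin²θ)].
With r = 0.0552 m, L = 0.1669 m, θ = 80.9°: the bracketed kinematic factor |dx/dθ| = 0.057522 m.
ω = v/|dx/dθ| = 0.29/0.057522 = 5.0416 rad/s.
N = 60ω/(2π) = 48.143 rpm.

48.1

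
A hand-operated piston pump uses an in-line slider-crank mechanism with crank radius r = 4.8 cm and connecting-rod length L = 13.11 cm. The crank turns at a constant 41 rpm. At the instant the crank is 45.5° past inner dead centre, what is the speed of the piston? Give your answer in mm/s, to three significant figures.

186

ω = 2π·41/60 = 4.294 rad/s
For an in-line slider-crank, x = r cosθ + √(L² − r² sin²θ), so v = −rω sinθ·[1 + r cosθ/√(L² − r² sin²θ)].
With r = 0.048 m, L = 0.1311 m, θ = 45.5°: √(L² − r² sin²θ) = 0.12655 m.
v = −0.048·4.294·0.71325·[1 + 0.048·0.70091/0.12655] = -0.18607 m/s.
|v| = 0.18607 m/s = 186.07 mm/s.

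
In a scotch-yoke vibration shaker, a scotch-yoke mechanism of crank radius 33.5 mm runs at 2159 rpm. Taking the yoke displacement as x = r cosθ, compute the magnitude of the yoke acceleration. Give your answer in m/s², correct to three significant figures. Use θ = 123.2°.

938

ω = 226.1 rad/s (from 2159 rpm).
x = r cosθ ⇒ ẍ = −rω² cosθ (ω constant).
|a| = rω²|cosθ| = 0.0335·(226.1)²·|cos 123.2°| = 937.65 m/s².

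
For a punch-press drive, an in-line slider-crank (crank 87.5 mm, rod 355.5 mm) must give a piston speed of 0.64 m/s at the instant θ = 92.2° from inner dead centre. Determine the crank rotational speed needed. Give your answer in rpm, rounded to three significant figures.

For an in-line slider-crank, |v_piston| = rω|sinθ|·[1 + r cosθ/√(L² − r² sin²θ)].
With r = 0.0875 m, L = 0.3555 m, θ = 92.2°: the bracketed kinematic factor |dx/dθ| = 0.086583 m.
ω = v/|dx/dθ| = 0.64/0.086583 = 7.3917 rad/s.
N = 60ω/(2π) = 70.586 rpm.

70.6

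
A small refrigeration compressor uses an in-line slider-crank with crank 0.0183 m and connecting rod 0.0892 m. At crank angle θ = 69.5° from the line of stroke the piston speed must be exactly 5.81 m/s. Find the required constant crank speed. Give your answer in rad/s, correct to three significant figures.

For an in-line slider-crank, |v_piston| = rω|sinθ|·[1 + r cosθ/√(L² − r² sin²θ)].
With r = 0.0183 m, L = 0.0892 m, θ = 69.5°: the bracketed kinematic factor |dx/dθ| = 0.018396 m.
ω = v/|dx/dθ| = 5.81/0.018396 = 315.83 rad/s.

316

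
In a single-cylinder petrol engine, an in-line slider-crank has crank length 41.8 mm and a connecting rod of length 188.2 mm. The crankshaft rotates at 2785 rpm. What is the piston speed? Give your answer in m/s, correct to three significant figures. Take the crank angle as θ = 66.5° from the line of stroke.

12.2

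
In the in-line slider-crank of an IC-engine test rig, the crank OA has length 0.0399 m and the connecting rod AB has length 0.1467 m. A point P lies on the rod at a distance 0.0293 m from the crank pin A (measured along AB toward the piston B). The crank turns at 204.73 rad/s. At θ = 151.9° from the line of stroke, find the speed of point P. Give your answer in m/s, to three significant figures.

6.83

ω = 204.7 rad/s.  Crank-pin speed |V_A| = rω = 8.1687 m/s, perpendicular to OA.
Rod angle: sinφ = −(r/L) sinθ ⇒ φ = -7.360°; ω_rod = −rω cosθ/√(L²−r²sin²θ) = +49.528 rad/s.
V_P = V_A + ω_rod × AP, with AP = 0.0293 m along the rod.
Components: V_Px = −rω sinθ − a·ω_rod·sinφ = -3.6617 m/s;  V_Py = rω cosθ + a·ω_rod·cosφ = -5.7666 m/s.
|V_P| = √(V_Px² + V_Py²) = 6.831 m/s.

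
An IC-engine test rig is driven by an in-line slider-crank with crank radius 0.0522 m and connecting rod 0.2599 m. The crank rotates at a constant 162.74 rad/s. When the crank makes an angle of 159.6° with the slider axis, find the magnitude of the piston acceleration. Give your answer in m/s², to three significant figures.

ω = 162.7 rad/s
x(θ) = r cosθ + √(L² − r² sin²θ); with ω constant, a = ω²·d²x/dθ².
d²x/dθ² = −r cosθ − r²(cos2θ)/√u − r⁴ sin²2θ/(4u^{3/2}),  u = L² − r² sin²θ = 0.0672169 m².
Substituting r = 0.0522 m, L = 0.2599 m, θ = 159.6°: d²x/dθ² = +0.040925 m.
a = ω²·d²x/dθ² = (162.7)²·(+0.040925) = +1083.9 m/s²;  |a| = 1083.9 m/s².

1080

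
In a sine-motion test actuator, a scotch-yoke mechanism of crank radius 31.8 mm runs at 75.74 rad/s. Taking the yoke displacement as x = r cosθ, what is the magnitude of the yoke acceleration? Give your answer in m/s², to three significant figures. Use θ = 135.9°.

ω = 75.74 rad/s
x = r cosθ ⇒ ẍ = −rω² cosθ (ω constant).
|a| = rω²|cosθ| = 0.0318·(75.74)²·|cos 135.9°| = 131 m/s².

131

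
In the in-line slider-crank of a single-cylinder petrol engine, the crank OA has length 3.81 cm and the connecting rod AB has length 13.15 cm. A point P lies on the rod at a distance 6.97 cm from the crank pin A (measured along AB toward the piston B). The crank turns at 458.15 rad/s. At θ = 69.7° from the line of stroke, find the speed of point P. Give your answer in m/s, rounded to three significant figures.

17.5

ω = 458.1 rad/s.  Crank-pin speed |V_A| = rω = 17.456 m/s, perpendicular to OA.
Rod angle: sinφ = −(r/L) sinθ ⇒ φ = -15.768°; ω_rod = −rω cosθ/√(L²−r²sin²θ) = -47.853 rad/s.
V_P = V_A + ω_rod × AP, with AP = 0.0697 m along the rod.
Components: V_Px = −rω sinθ − a·ω_rod·sinφ = -17.278 m/s;  V_Py = rω cosθ + a·ω_rod·cosφ = +2.8461 m/s.
|V_P| = √(V_Px² + V_Py²) = 17.511 m/s.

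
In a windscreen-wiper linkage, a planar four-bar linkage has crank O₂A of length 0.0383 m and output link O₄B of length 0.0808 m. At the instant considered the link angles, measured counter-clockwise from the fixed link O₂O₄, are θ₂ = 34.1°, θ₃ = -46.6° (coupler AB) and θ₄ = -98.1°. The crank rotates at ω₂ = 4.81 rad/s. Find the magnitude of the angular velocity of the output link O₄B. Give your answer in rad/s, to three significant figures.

ω₂ = 4.81 rad/s
Differentiating the loop-closure r₂e^{iθ₂}+r₃e^{iθ₃}=r₁+r₄e^{iθ₄} gives r₂ω₂e^{iθ₂}+r₃ω₃e^{iθ₃}=r₄ω₄e^{iθ₄}.
Eliminating the other unknown: ω₄ = r₂ω₂ sin(θ₂−θ₃) / [r₄ sin(θ₄−θ₃)].
Numerator sine = +0.98686; denominator sine = -0.78261.
Result = 0.0383·4.81·(+0.98686) / (0.0808·(-0.78261)) = -2.875 rad/s; magnitude 2.875 rad/s.

2.88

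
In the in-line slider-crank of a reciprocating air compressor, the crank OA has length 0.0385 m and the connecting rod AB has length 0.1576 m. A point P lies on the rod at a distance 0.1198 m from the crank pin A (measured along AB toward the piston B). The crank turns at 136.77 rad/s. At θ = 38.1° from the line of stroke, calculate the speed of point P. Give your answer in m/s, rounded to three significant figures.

3.86

ω = 136.8 rad/s.  Crank-pin speed |V_A| = rω = 5.2656 m/s, perpendicular to OA.
Rod angle: sinφ = −(r/L) sinθ ⇒ φ = -8.670°; ω_rod = −rω cosθ/√(L²−r²sin²θ) = -26.597 rad/s.
V_P = V_A + ω_rod × AP, with AP = 0.1198 m along the rod.
Components: V_Px = −rω sinθ − a·ω_rod·sinφ = -3.7294 m/s;  V_Py = rω cosθ + a·ω_rod·cosφ = +0.99386 m/s.
|V_P| = √(V_Px² + V_Py²) = 3.8595 m/s.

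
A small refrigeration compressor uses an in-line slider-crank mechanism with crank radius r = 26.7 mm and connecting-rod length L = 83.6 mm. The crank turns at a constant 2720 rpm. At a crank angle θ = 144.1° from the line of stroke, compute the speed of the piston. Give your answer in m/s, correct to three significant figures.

ω = 2π·2720/60 = 284.8 rad/s
For an in-line slider-crank, x = r cosθ + √(L² − r² sin²θ), so v = −rω sinθ·[1 + r cosθ/√(L² − r² sin²θ)].
With r = 0.0267 m, L = 0.0836 m, θ = 144.1°: √(L² − r² sin²θ) = 0.082121 m.
v = −0.0267·284.8·0.58637·[1 + 0.0267·-0.81004/0.082121] = -3.285 m/s.
|v| = 3.285 m/s.

3.28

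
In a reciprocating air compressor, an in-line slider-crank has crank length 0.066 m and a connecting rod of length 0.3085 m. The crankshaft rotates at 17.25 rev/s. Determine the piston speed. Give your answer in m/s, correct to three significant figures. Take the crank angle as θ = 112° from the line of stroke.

6.09

ω = 2π·17.2 = 108.4 rad/s
For an in-line slider-crank, x = r cosθ + √(L² − r² sin²θ), so v = −rω sinθ·[1 + r cosθ/√(L² − r² sin²θ)].
With r = 0.066 m, L = 0.3085 m, θ = 112°: √(L² − r² sin²θ) = 0.30237 m.
v = −0.066·108.4·0.92718·[1 + 0.066·-0.37461/0.30237] = -6.0902 m/s.
|v| = 6.0902 m/s.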